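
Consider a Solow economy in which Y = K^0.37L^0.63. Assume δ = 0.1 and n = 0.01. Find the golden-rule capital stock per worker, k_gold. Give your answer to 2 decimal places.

Break-even investment rate: n + δ = 0.01 + 0.1 = 0.11.
Golden rule sets MPK = n+δ: 0.37·k^(0.37−1) = 0.11, so k_gold = (0.37/0.11)^(1/0.63) ≈ 6.8581.

k_gold ≈ 6.86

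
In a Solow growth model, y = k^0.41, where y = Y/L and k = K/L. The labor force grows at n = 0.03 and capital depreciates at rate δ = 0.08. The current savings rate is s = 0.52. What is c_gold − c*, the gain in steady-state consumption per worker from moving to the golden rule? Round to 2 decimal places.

Δc ≈ 0.06

Capital per worker breaks even when investment replaces (n + δ)·k; here n + δ = 0.11.
Current steady state (s = 0.52): k* = (0.52/0.11)^(1/0.59) ≈ 13.9126, y* = 13.9126^0.41 ≈ 2.9430, c* = (1−0.52)·2.9430 ≈ 1.4127.
Golden rule sets MPK = n+δ: 0.41·k^(0.41−1) = 0.11, so k_gold = (0.41/0.11)^(1/0.59) ≈ 9.2995.
y_gold = 9.2995^0.41 ≈ 2.4950, c_gold = y_gold − 0.11·k_gold ≈ 1.4720.
Gain: Δc = 1.4720 − 1.4127 ≈ 0.0594.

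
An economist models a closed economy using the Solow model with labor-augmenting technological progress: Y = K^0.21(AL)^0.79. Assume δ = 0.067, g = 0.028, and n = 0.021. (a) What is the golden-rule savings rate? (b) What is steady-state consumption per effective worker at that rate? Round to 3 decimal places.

n + g + δ = 0.021 + 0.028 + 0.067 = 0.116.
For Cobb-Douglas, s_gold equals capital's share: s_gold = 0.21.
Golden rule sets MPK = n+g+δ: 0.21·k^(0.21−1) = 0.116, so k_gold = (0.21/0.116)^(1/0.79) ≈ 2.1197.
y_gold = 2.1197^0.21 ≈ 1.1709; c_gold = (1−0.21)·y_gold ≈ 0.9250.

(a) s_gold = 0.210; (b) c_gold ≈ 0.925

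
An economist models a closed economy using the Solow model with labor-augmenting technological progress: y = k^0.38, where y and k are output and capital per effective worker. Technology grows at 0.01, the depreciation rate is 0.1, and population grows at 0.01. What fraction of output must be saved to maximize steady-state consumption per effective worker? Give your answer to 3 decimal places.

s_gold = 0.380

Break-even investment rate: n + g + δ = 0.01 + 0.01 + 0.1 = 0.12.
At the golden rule MPK = n+g+δ, and in any Cobb-Douglas steady state s = (n+g+δ)·k/y = MPK·k/y = capital's share 0.38.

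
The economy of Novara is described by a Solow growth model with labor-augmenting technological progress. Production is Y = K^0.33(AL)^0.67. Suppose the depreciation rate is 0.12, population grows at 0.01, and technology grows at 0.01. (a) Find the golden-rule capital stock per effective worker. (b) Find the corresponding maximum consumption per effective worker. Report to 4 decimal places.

(a) k_gold ≈ 3.5958; (b) c_gold ≈ 1.0221

Capital per effective worker breaks even when investment replaces (n + g + δ)·k; here n + g + δ = 0.14.
At the golden rule the marginal product of capital equals n+g+δ: 0.33·k^(0.33−1) = 0.14. Solving, k_gold = (0.33/0.14)^(1/0.67) ≈ 3.5958.
y_gold = 3.5958^0.33 ≈ 1.5255; c_gold = y_gold − 0.14·k_gold ≈ 1.0221.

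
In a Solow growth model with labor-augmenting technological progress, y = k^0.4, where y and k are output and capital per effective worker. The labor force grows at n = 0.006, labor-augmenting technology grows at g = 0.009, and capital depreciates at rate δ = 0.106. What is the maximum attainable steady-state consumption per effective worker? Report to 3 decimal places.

c_gold ≈ 1.331

The effective depreciation rate is n + g + δ = 0.006 + 0.009 + 0.106 = 0.121.
At the golden rule the marginal product of capital equals n+g+δ: 0.4·k^(0.4−1) = 0.121. Solving, k_gold = (0.4/0.121)^(1/0.6) ≈ 7.3360.
y_gold = 7.3360^0.4 ≈ 2.2191.
c_gold = y_gold − (n+g+δ)·k_gold = 2.2191 − 0.121·7.3360 ≈ 1.3315.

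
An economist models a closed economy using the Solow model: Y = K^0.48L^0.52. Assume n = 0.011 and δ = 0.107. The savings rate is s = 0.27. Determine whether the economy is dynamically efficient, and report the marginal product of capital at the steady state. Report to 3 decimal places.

Break-even investment rate: n + δ = 0.011 + 0.107 = 0.118.
Steady-state k*: s·k^0.48 = 0.118·k gives k* = (0.27/0.118)^(1/0.52) ≈ 4.9126.
MPK = 0.48·4.9126^(-0.52) ≈ 0.2098.
MPK > n+δ = 0.118, so the economy is dynamically efficient (under-saving).

dynamically efficient; MPK ≈ 0.210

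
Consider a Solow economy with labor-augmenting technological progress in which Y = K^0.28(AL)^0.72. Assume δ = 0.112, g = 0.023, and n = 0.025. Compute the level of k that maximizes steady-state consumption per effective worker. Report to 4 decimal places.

n + g + δ = 0.025 + 0.023 + 0.112 = 0.16.
At the golden rule the marginal product of capital equals n+g+δ: 0.28·k^(0.28−1) = 0.16. Solving, k_gold = (0.28/0.16)^(1/0.72) ≈ 2.1755.

k_gold ≈ 2.1755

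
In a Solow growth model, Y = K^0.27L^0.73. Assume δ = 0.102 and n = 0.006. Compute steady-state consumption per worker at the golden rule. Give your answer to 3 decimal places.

c_gold ≈ 1.024

n + δ = 0.006 + 0.102 = 0.108.
At the golden rule the marginal product of capital equals n+δ: 0.27·k^(0.27−1) = 0.108. Solving, k_gold = (0.27/0.108)^(1/0.73) ≈ 3.5085.
y_gold = 3.5085^0.27 ≈ 1.4034.
c_gold = y_gold − (n+δ)·k_gold = 1.4034 − 0.108·3.5085 ≈ 1.0245.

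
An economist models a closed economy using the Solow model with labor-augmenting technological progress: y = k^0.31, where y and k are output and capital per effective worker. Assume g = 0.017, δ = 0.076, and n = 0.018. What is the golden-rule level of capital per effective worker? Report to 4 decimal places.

k_gold ≈ 4.4303

Break-even investment rate: n + g + δ = 0.018 + 0.017 + 0.076 = 0.111.
At the golden rule the marginal product of capital equals n+g+δ: 0.31·k^(0.31−1) = 0.111. Solving, k_gold = (0.31/0.111)^(1/0.69) ≈ 4.4303.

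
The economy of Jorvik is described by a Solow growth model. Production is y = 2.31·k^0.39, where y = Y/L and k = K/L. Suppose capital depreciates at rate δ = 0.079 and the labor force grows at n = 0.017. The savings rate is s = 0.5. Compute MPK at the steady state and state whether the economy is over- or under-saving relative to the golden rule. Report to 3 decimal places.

Break-even investment rate: n + δ = 0.017 + 0.079 = 0.096.
Steady-state k*: s·A·k^0.39 = 0.096·k gives k* = (0.5·2.31/0.096)^(1/0.61) ≈ 59.0203.
MPK = 0.39·2.31·59.0203^(-0.61) ≈ 0.0749.
MPK < n+δ = 0.096, so the economy is dynamically inefficient (over-saving).

over-saving; MPK ≈ 0.075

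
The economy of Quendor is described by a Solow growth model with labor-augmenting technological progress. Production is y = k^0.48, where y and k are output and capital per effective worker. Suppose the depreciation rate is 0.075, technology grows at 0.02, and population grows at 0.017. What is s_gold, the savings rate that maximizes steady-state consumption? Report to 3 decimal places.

n + g + δ = 0.017 + 0.02 + 0.075 = 0.112.
At the golden rule MPK = n+g+δ, and in any Cobb-Douglas steady state s = (n+g+δ)·k/y = MPK·k/y = capital's share 0.48.

s_gold = 0.480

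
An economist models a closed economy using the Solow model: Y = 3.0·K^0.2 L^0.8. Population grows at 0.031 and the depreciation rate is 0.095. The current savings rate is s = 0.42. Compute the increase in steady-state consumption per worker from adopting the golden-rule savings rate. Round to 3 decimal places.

Break-even investment rate: n + δ = 0.031 + 0.095 = 0.126.
Current steady state (s = 0.42): k* = (0.42·3.0/0.126)^(1/0.8) ≈ 17.7828, y* = 3.0·17.7828^0.2 ≈ 5.3348, c* = (1−0.42)·5.3348 ≈ 3.0942.
Setting f'(k) = n+δ gives 0.2·3.0·k^(0.2−1) = 0.126, hence k_gold = (0.2·3.0/0.126)^(1/0.8) ≈ 7.0344.
y_gold = 3.0·7.0344^0.2 ≈ 4.4317, c_gold = y_gold − 0.126·k_gold ≈ 3.5453.
Gain: Δc = 3.5453 − 3.0942 ≈ 0.4511.

Δc ≈ 0.451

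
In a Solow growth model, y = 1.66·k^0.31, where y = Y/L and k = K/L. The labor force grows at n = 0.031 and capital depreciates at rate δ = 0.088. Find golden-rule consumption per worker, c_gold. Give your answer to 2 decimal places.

c_gold ≈ 2.21

The effective depreciation rate is n + δ = 0.031 + 0.088 = 0.119.
Maximizing c = f(k) − (n+δ)·k gives f'(k) = n+δ, i.e. 0.31·1.66·k^(0.31−1) = 0.119, so k_gold = (0.31·1.66/0.119)^(1/0.69) ≈ 8.3489.
y_gold = 1.66·8.3489^0.31 ≈ 3.2049.
c_gold = y_gold − (n+δ)·k_gold = 3.2049 − 0.119·8.3489 ≈ 2.2114.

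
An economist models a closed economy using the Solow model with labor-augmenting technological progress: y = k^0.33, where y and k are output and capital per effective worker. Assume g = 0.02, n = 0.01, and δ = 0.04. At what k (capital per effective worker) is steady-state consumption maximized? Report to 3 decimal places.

The effective depreciation rate is n + g + δ = 0.01 + 0.02 + 0.04 = 0.07.
Golden rule sets MPK = n+g+δ: 0.33·k^(0.33−1) = 0.07, so k_gold = (0.33/0.07)^(1/0.67) ≈ 10.1181.

k_gold ≈ 10.118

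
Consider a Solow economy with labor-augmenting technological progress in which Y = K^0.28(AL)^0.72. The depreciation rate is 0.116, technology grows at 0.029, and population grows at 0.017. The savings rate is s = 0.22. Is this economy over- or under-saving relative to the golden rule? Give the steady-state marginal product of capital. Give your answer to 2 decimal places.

Capital per effective worker breaks even when investment replaces (n + g + δ)·k; here n + g + δ = 0.162.
Steady-state k*: s·k^0.28 = 0.162·k gives k* = (0.22/0.162)^(1/0.72) ≈ 1.5297.
MPK = 0.28·1.5297^(-0.72) ≈ 0.2062.
MPK > n+g+δ = 0.162, so the economy is dynamically efficient (under-saving).

under-saving; MPK ≈ 0.21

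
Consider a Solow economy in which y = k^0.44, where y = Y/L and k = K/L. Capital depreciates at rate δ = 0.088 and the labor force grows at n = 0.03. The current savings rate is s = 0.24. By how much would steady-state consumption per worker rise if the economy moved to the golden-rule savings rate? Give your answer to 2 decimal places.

Δc ≈ 0.25

n + δ = 0.03 + 0.088 = 0.118.
Current steady state (s = 0.24): k* = (0.24/0.118)^(1/0.56) ≈ 3.5529, y* = 3.5529^0.44 ≈ 1.7469, c* = (1−0.24)·1.7469 ≈ 1.3276.
Setting f'(k) = n+δ gives 0.44·k^(0.44−1) = 0.118, hence k_gold = (0.44/0.118)^(1/0.56) ≈ 10.4873.
y_gold = 10.4873^0.44 ≈ 2.8125, c_gold = y_gold − 0.118·k_gold ≈ 1.5750.
Gain: Δc = 1.5750 − 1.3276 ≈ 0.2474.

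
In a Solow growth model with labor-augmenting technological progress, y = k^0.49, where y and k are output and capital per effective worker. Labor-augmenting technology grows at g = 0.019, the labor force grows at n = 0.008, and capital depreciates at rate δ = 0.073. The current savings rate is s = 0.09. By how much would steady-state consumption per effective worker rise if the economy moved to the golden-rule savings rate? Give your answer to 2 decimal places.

n + g + δ = 0.008 + 0.019 + 0.073 = 0.1.
Current steady state (s = 0.09): k* = (0.09/0.1)^(1/0.51) ≈ 0.8134, y* = 0.8134^0.49 ≈ 0.9037, c* = (1−0.09)·0.9037 ≈ 0.8224.
Setting f'(k) = n+g+δ gives 0.49·k^(0.49−1) = 0.1, hence k_gold = (0.49/0.1)^(1/0.51) ≈ 22.5593.
y_gold = 22.5593^0.49 ≈ 4.6039, c_gold = y_gold − 0.1·k_gold ≈ 2.3480.
Gain: Δc = 2.3480 − 0.8224 ≈ 1.5256.

Δc ≈ 1.53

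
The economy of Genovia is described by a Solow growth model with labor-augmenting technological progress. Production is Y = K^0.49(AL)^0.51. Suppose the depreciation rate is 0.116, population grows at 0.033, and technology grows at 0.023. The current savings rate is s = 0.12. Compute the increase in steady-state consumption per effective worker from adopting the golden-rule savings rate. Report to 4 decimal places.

n + g + δ = 0.033 + 0.023 + 0.116 = 0.172.
Current steady state (s = 0.12): k* = (0.12/0.172)^(1/0.51) ≈ 0.4937, y* = 0.4937^0.49 ≈ 0.7076, c* = (1−0.12)·0.7076 ≈ 0.6227.
Golden rule sets MPK = n+g+δ: 0.49·k^(0.49−1) = 0.172, so k_gold = (0.49/0.172)^(1/0.51) ≈ 7.7894.
y_gold = 7.7894^0.49 ≈ 2.7342, c_gold = y_gold − 0.172·k_gold ≈ 1.3945.
Gain: Δc = 1.3945 − 0.6227 ≈ 0.7718.

Δc ≈ 0.7718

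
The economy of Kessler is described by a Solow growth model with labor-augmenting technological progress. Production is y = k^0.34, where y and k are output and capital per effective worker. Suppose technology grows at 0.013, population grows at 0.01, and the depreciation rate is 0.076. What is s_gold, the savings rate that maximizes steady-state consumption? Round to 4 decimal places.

s_gold = 0.3400

Break-even investment rate: n + g + δ = 0.01 + 0.013 + 0.076 = 0.099.
At the golden rule MPK = n+g+δ, and in any Cobb-Douglas steady state s = (n+g+δ)·k/y = MPK·k/y = capital's share 0.34.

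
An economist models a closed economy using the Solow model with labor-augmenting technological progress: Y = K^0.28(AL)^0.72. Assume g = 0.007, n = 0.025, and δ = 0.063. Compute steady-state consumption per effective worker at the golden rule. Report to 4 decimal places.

c_gold ≈ 1.0962

Capital per effective worker breaks even when investment replaces (n + g + δ)·k; here n + g + δ = 0.095.
Maximizing c = f(k) − (n+g+δ)·k gives f'(k) = n+g+δ, i.e. 0.28·k^(0.28−1) = 0.095, so k_gold = (0.28/0.095)^(1/0.72) ≈ 4.4874.
y_gold = 4.4874^0.28 ≈ 1.5225.
c_gold = y_gold − (n+g+δ)·k_gold = 1.5225 − 0.095·4.4874 ≈ 1.0962.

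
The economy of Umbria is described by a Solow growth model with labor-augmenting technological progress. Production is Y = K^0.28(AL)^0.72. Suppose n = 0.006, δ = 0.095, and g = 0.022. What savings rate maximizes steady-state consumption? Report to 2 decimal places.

s_gold = 0.28

The effective depreciation rate is n + g + δ = 0.006 + 0.022 + 0.095 = 0.123.
At the golden rule MPK = n+g+δ, and in any Cobb-Douglas steady state s = (n+g+δ)·k/y = MPK·k/y = capital's share 0.28.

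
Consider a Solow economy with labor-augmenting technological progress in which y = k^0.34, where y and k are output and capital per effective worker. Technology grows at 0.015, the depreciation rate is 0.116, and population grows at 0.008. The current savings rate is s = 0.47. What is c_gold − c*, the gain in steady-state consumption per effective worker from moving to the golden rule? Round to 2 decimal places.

Break-even investment rate: n + g + δ = 0.008 + 0.015 + 0.116 = 0.139.
Current steady state (s = 0.47): k* = (0.47/0.139)^(1/0.66) ≈ 6.3335, y* = 6.3335^0.34 ≈ 1.8731, c* = (1−0.47)·1.8731 ≈ 0.9927.
At the golden rule the marginal product of capital equals n+g+δ: 0.34·k^(0.34−1) = 0.139. Solving, k_gold = (0.34/0.139)^(1/0.66) ≈ 3.8778.
y_gold = 3.8778^0.34 ≈ 1.5853, c_gold = y_gold − 0.139·k_gold ≈ 1.0463.
Gain: Δc = 1.0463 − 0.9927 ≈ 0.0536.

Δc ≈ 0.05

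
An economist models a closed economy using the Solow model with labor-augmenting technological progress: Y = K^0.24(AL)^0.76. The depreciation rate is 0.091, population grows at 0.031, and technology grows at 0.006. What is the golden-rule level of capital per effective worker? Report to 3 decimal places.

n + g + δ = 0.031 + 0.006 + 0.091 = 0.128.
At the golden rule the marginal product of capital equals n+g+δ: 0.24·k^(0.24−1) = 0.128. Solving, k_gold = (0.24/0.128)^(1/0.76) ≈ 2.2867.

k_gold ≈ 2.287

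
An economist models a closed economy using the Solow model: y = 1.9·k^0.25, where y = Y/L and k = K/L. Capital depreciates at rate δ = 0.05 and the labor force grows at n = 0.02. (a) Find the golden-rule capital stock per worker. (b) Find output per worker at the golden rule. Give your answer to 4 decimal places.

(a) k_gold ≈ 12.8468; (b) y_gold ≈ 3.5971

Capital per worker breaks even when investment replaces (n + δ)·k; here n + δ = 0.07.
Setting f'(k) = n+δ gives 0.25·1.9·k^(0.25−1) = 0.07, hence k_gold = (0.25·1.9/0.07)^(1/0.75) ≈ 12.8468.
y_gold = 1.9·12.8468^0.25 ≈ 3.5971.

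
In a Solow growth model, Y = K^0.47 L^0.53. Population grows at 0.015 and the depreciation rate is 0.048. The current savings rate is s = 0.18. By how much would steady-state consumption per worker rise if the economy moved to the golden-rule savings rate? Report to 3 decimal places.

Δc ≈ 1.069

Capital per worker breaks even when investment replaces (n + δ)·k; here n + δ = 0.063.
Current steady state (s = 0.18): k* = (0.18/0.063)^(1/0.53) ≈ 7.2485, y* = 7.2485^0.47 ≈ 2.5370, c* = (1−0.18)·2.5370 ≈ 2.0803.
Setting f'(k) = n+δ gives 0.47·k^(0.47−1) = 0.063, hence k_gold = (0.47/0.063)^(1/0.53) ≈ 44.3314.
y_gold = 44.3314^0.47 ≈ 5.9423, c_gold = y_gold − 0.063·k_gold ≈ 3.1494.
Gain: Δc = 3.1494 − 2.0803 ≈ 1.0691.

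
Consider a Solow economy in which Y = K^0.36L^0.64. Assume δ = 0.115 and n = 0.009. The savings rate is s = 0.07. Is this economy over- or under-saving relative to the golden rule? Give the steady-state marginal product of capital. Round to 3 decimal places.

under-saving; MPK ≈ 0.638

The effective depreciation rate is n + δ = 0.009 + 0.115 = 0.124.
Steady-state k*: s·k^0.36 = 0.124·k gives k* = (0.07/0.124)^(1/0.64) ≈ 0.4093.
MPK = 0.36·0.4093^(-0.64) ≈ 0.6377.
MPK > n+δ = 0.124, so the economy is dynamically efficient (under-saving).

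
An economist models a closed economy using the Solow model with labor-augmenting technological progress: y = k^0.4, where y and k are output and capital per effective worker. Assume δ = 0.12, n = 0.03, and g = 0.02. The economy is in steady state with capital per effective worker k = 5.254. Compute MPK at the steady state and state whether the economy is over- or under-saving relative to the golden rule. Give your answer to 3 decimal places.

Capital per effective worker breaks even when investment replaces (n + g + δ)·k; here n + g + δ = 0.17.
MPK = 0.4·k^(0.4−1) = 0.4·5.254^(-0.6) ≈ 0.1478.
MPK < 0.17, so the economy is dynamically inefficient (over-saving).

over-saving; MPK ≈ 0.148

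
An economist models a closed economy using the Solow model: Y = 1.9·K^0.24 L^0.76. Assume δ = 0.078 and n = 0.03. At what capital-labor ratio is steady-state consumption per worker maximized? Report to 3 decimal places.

k_gold ≈ 6.654

Capital per worker breaks even when investment replaces (n + δ)·k; here n + δ = 0.108.
Maximizing c = f(k) − (n+δ)·k gives f'(k) = n+δ, i.e. 0.24·1.9·k^(0.24−1) = 0.108, so k_gold = (0.24·1.9/0.108)^(1/0.76) ≈ 6.6540.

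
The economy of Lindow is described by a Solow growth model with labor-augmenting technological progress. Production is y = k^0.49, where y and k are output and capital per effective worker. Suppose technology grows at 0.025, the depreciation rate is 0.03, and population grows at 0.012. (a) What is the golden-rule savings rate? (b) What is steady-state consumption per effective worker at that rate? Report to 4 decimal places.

(a) s_gold = 0.4900; (b) c_gold ≈ 3.4499

n + g + δ = 0.012 + 0.025 + 0.03 = 0.067.
For Cobb-Douglas, s_gold equals capital's share: s_gold = 0.49.
Golden rule sets MPK = n+g+δ: 0.49·k^(0.49−1) = 0.067, so k_gold = (0.49/0.067)^(1/0.51) ≈ 49.4715.
y_gold = 49.4715^0.49 ≈ 6.7645; c_gold = (1−0.49)·y_gold ≈ 3.4499.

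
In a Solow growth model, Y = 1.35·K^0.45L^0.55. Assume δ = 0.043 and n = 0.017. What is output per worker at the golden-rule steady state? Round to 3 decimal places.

The effective depreciation rate is n + δ = 0.017 + 0.043 = 0.06.
Golden rule sets MPK = n+δ: 0.45·1.35·k^(0.45−1) = 0.06, so k_gold = (0.45·1.35/0.06)^(1/0.55) ≈ 67.2963.
Output: y_gold = 1.35·k_gold^0.45 = 1.35·67.2963^0.45 ≈ 8.9728.

y_gold ≈ 8.973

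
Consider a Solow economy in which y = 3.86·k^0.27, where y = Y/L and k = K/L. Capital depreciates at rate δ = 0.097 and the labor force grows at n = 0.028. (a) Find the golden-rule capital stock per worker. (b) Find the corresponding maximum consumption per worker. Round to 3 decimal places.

(a) k_gold ≈ 18.268; (b) c_gold ≈ 6.174

The effective depreciation rate is n + δ = 0.028 + 0.097 = 0.125.
Maximizing c = f(k) − (n+δ)·k gives f'(k) = n+δ, i.e. 0.27·3.86·k^(0.27−1) = 0.125, so k_gold = (0.27·3.86/0.125)^(1/0.73) ≈ 18.2684.
y_gold = 3.86·18.2684^0.27 ≈ 8.4576; c_gold = y_gold − 0.125·k_gold ≈ 6.1740.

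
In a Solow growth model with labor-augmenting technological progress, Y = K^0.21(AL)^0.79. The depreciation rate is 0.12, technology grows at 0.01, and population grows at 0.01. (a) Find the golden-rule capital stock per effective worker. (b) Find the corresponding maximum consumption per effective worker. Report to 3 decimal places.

Break-even investment rate: n + g + δ = 0.01 + 0.01 + 0.12 = 0.14.
At the golden rule the marginal product of capital equals n+g+δ: 0.21·k^(0.21−1) = 0.14. Solving, k_gold = (0.21/0.14)^(1/0.79) ≈ 1.6707.
y_gold = 1.6707^0.21 ≈ 1.1138; c_gold = y_gold − 0.14·k_gold ≈ 0.8799.

(a) k_gold ≈ 1.671; (b) c_gold ≈ 0.880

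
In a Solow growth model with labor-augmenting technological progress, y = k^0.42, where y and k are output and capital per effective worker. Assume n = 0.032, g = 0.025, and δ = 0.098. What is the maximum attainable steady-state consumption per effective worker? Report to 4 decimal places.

The effective depreciation rate is n + g + δ = 0.032 + 0.025 + 0.098 = 0.155.
At the golden rule the marginal product of capital equals n+g+δ: 0.42·k^(0.42−1) = 0.155. Solving, k_gold = (0.42/0.155)^(1/0.58) ≈ 5.5771.
y_gold = 5.5771^0.42 ≈ 2.0582.
c_gold = y_gold − (n+g+δ)·k_gold = 2.0582 − 0.155·5.5771 ≈ 1.1938.

c_gold ≈ 1.1938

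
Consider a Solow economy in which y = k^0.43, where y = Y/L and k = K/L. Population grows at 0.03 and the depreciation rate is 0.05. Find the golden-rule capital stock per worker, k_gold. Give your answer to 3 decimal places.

Capital per worker breaks even when investment replaces (n + δ)·k; here n + δ = 0.08.
Maximizing c = f(k) − (n+δ)·k gives f'(k) = n+δ, i.e. 0.43·k^(0.43−1) = 0.08, so k_gold = (0.43/0.08)^(1/0.57) ≈ 19.1146.

k_gold ≈ 19.115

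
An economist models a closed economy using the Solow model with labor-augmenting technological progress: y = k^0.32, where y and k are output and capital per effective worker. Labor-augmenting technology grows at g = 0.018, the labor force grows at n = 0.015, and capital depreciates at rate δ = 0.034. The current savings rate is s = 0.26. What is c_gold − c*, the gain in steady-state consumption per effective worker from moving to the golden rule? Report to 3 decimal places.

Δc ≈ 0.019

Break-even investment rate: n + g + δ = 0.015 + 0.018 + 0.034 = 0.067.
Current steady state (s = 0.26): k* = (0.26/0.067)^(1/0.68) ≈ 7.3456, y* = 7.3456^0.32 ≈ 1.8929, c* = (1−0.26)·1.8929 ≈ 1.4007.
At the golden rule the marginal product of capital equals n+g+δ: 0.32·k^(0.32−1) = 0.067. Solving, k_gold = (0.32/0.067)^(1/0.68) ≈ 9.9687.
y_gold = 9.9687^0.32 ≈ 2.0872, c_gold = y_gold − 0.067·k_gold ≈ 1.4193.
Gain: Δc = 1.4193 − 1.4007 ≈ 0.0185.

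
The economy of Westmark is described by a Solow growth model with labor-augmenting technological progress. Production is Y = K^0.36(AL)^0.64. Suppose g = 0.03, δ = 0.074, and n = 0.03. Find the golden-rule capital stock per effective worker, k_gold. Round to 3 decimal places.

n + g + δ = 0.03 + 0.03 + 0.074 = 0.134.
Golden rule sets MPK = n+g+δ: 0.36·k^(0.36−1) = 0.134, so k_gold = (0.36/0.134)^(1/0.64) ≈ 4.6840.

k_gold ≈ 4.684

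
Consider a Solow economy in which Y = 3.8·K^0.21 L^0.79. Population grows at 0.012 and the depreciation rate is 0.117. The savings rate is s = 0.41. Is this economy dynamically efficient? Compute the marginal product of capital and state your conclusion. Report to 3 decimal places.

Capital per worker breaks even when investment replaces (n + δ)·k; here n + δ = 0.129.
Steady-state k*: s·A·k^0.21 = 0.129·k gives k* = (0.41·3.8/0.129)^(1/0.79) ≈ 23.4203.
MPK = 0.21·3.8·23.4203^(-0.79) ≈ 0.0661.
MPK < n+δ = 0.129, so the economy is dynamically inefficient (over-saving).

dynamically inefficient; MPK ≈ 0.066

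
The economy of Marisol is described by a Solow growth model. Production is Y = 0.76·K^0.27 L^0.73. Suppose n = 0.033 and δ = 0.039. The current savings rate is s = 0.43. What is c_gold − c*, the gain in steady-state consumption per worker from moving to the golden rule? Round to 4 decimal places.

n + δ = 0.033 + 0.039 = 0.072.
Current steady state (s = 0.43): k* = (0.43·0.76/0.072)^(1/0.73) ≈ 7.9420, y* = 0.76·7.9420^0.27 ≈ 1.3298, c* = (1−0.43)·1.3298 ≈ 0.7580.
At the golden rule the marginal product of capital equals n+δ: 0.27·0.76·k^(0.27−1) = 0.072. Solving, k_gold = (0.27·0.76/0.072)^(1/0.73) ≈ 4.1983.
y_gold = 0.76·4.1983^0.27 ≈ 1.1196, c_gold = y_gold − 0.072·k_gold ≈ 0.8173.
Gain: Δc = 0.8173 − 0.7580 ≈ 0.0593.

Δc ≈ 0.0593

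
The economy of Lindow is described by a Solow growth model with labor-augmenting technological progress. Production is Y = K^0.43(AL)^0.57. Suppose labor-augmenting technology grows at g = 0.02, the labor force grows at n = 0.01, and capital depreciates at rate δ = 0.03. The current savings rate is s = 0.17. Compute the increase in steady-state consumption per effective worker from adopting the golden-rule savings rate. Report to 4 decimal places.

Capital per effective worker breaks even when investment replaces (n + g + δ)·k; here n + g + δ = 0.06.
Current steady state (s = 0.17): k* = (0.17/0.06)^(1/0.57) ≈ 6.2159, y* = 6.2159^0.43 ≈ 2.1939, c* = (1−0.17)·2.1939 ≈ 1.8209.
Setting f'(k) = n+g+δ gives 0.43·k^(0.43−1) = 0.06, hence k_gold = (0.43/0.06)^(1/0.57) ≈ 31.6633.
y_gold = 31.6633^0.43 ≈ 4.4181, c_gold = y_gold − 0.06·k_gold ≈ 2.5183.
Gain: Δc = 2.5183 − 1.8209 ≈ 0.6974.

Δc ≈ 0.6974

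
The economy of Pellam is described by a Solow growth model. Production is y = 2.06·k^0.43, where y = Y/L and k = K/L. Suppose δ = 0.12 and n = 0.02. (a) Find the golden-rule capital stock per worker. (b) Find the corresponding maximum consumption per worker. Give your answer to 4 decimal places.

n + δ = 0.02 + 0.12 = 0.14.
Maximizing c = f(k) − (n+δ)·k gives f'(k) = n+δ, i.e. 0.43·2.06·k^(0.43−1) = 0.14, so k_gold = (0.43·2.06/0.14)^(1/0.57) ≈ 25.4465.
y_gold = 2.06·25.4465^0.43 ≈ 8.2849; c_gold = y_gold − 0.14·k_gold ≈ 4.7224.

(a) k_gold ≈ 25.4465; (b) c_gold ≈ 4.7224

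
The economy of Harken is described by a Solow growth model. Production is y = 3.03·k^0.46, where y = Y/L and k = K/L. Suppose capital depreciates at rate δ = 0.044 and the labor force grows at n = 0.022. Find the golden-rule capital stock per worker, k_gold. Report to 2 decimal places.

k_gold ≈ 283.84

Capital per worker breaks even when investment replaces (n + δ)·k; here n + δ = 0.066.
Golden rule sets MPK = n+δ: 0.46·3.03·k^(0.46−1) = 0.066, so k_gold = (0.46·3.03/0.066)^(1/0.54) ≈ 283.8361.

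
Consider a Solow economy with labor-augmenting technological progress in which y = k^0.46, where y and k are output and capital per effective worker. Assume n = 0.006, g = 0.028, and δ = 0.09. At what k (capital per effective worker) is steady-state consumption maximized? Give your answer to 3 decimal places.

k_gold ≈ 11.333

n + g + δ = 0.006 + 0.028 + 0.09 = 0.124.
At the golden rule the marginal product of capital equals n+g+δ: 0.46·k^(0.46−1) = 0.124. Solving, k_gold = (0.46/0.124)^(1/0.54) ≈ 11.3325.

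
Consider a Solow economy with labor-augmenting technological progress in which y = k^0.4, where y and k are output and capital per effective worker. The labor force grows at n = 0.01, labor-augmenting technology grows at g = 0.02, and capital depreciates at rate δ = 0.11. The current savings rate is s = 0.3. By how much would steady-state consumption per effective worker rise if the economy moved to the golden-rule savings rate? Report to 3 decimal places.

Δc ≈ 0.045

Break-even investment rate: n + g + δ = 0.01 + 0.02 + 0.11 = 0.14.
Current steady state (s = 0.3): k* = (0.3/0.14)^(1/0.6) ≈ 3.5617, y* = 3.5617^0.4 ≈ 1.6621, c* = (1−0.3)·1.6621 ≈ 1.1635.
Maximizing c = f(k) − (n+g+δ)·k gives f'(k) = n+g+δ, i.e. 0.4·k^(0.4−1) = 0.14, so k_gold = (0.4/0.14)^(1/0.6) ≈ 5.7529.
y_gold = 5.7529^0.4 ≈ 2.0135, c_gold = y_gold − 0.14·k_gold ≈ 1.2081.
Gain: Δc = 1.2081 − 1.1635 ≈ 0.0446.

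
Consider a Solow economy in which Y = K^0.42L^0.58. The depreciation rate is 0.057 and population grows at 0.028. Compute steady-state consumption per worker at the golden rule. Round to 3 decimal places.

The effective depreciation rate is n + δ = 0.028 + 0.057 = 0.085.
Maximizing c = f(k) − (n+δ)·k gives f'(k) = n+δ, i.e. 0.42·k^(0.42−1) = 0.085, so k_gold = (0.42/0.085)^(1/0.58) ≈ 15.7130.
y_gold = 15.7130^0.42 ≈ 3.1800.
c_gold = y_gold − (n+δ)·k_gold = 3.1800 − 0.085·15.7130 ≈ 1.8444.

c_gold ≈ 1.844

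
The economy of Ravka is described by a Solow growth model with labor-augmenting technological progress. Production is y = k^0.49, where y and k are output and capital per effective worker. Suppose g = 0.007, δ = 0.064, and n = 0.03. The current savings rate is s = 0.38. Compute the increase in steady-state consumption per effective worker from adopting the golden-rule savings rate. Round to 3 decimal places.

Δc ≈ 0.111

Break-even investment rate: n + g + δ = 0.03 + 0.007 + 0.064 = 0.101.
Current steady state (s = 0.38): k* = (0.38/0.101)^(1/0.51) ≈ 13.4387, y* = 13.4387^0.49 ≈ 3.5719, c* = (1−0.38)·3.5719 ≈ 2.2146.
Maximizing c = f(k) − (n+g+δ)·k gives f'(k) = n+g+δ, i.e. 0.49·k^(0.49−1) = 0.101, so k_gold = (0.49/0.101)^(1/0.51) ≈ 22.1234.
y_gold = 22.1234^0.49 ≈ 4.5601, c_gold = y_gold − 0.101·k_gold ≈ 2.3257.
Gain: Δc = 2.3257 − 2.2146 ≈ 0.1111.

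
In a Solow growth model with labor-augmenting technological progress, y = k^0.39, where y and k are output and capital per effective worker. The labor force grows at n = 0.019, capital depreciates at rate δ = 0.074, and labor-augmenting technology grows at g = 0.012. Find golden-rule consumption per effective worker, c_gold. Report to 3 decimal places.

c_gold ≈ 1.411

The effective depreciation rate is n + g + δ = 0.019 + 0.012 + 0.074 = 0.105.
Setting f'(k) = n+g+δ gives 0.39·k^(0.39−1) = 0.105, hence k_gold = (0.39/0.105)^(1/0.61) ≈ 8.5945.
y_gold = 8.5945^0.39 ≈ 2.3139.
c_gold = y_gold − (n+g+δ)·k_gold = 2.3139 − 0.105·8.5945 ≈ 1.4115.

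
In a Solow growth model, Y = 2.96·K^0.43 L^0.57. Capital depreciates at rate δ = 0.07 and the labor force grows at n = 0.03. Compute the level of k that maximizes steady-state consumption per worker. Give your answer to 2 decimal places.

k_gold ≈ 86.73

n + δ = 0.03 + 0.07 = 0.1.
Setting f'(k) = n+δ gives 0.43·2.96·k^(0.43−1) = 0.1, hence k_gold = (0.43·2.96/0.1)^(1/0.57) ≈ 86.7313.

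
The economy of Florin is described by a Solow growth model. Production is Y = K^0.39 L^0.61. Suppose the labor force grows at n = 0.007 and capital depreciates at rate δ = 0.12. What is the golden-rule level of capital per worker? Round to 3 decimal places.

k_gold ≈ 6.292

Break-even investment rate: n + δ = 0.007 + 0.12 = 0.127.
Golden rule sets MPK = n+δ: 0.39·k^(0.39−1) = 0.127, so k_gold = (0.39/0.127)^(1/0.61) ≈ 6.2920.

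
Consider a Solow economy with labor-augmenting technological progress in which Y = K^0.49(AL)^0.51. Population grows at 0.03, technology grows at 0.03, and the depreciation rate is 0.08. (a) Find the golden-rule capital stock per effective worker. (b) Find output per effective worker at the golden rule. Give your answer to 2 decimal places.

n + g + δ = 0.03 + 0.03 + 0.08 = 0.14.
At the golden rule the marginal product of capital equals n+g+δ: 0.49·k^(0.49−1) = 0.14. Solving, k_gold = (0.49/0.14)^(1/0.51) ≈ 11.6627.
y_gold = 11.6627^0.49 ≈ 3.3322.

(a) k_gold ≈ 11.66; (b) y_gold ≈ 3.33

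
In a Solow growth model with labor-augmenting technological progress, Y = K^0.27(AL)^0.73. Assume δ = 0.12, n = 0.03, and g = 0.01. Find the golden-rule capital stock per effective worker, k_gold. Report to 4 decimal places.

Break-even investment rate: n + g + δ = 0.03 + 0.01 + 0.12 = 0.16.
At the golden rule the marginal product of capital equals n+g+δ: 0.27·k^(0.27−1) = 0.16. Solving, k_gold = (0.27/0.16)^(1/0.73) ≈ 2.0478.

k_gold ≈ 2.0478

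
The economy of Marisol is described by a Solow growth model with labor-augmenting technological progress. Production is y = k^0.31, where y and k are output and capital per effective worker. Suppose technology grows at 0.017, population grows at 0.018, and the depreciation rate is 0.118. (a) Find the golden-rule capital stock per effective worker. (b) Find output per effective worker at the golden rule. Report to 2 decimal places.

n + g + δ = 0.018 + 0.017 + 0.118 = 0.153.
Golden rule sets MPK = n+g+δ: 0.31·k^(0.31−1) = 0.153, so k_gold = (0.31/0.153)^(1/0.69) ≈ 2.7826.
y_gold = 2.7826^0.31 ≈ 1.3733.

(a) k_gold ≈ 2.78; (b) y_gold ≈ 1.37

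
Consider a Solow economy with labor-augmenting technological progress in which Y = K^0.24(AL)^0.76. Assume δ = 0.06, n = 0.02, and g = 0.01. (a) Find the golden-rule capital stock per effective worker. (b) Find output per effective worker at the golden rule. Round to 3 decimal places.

Capital per effective worker breaks even when investment replaces (n + g + δ)·k; here n + g + δ = 0.09.
Golden rule sets MPK = n+g+δ: 0.24·k^(0.24−1) = 0.09, so k_gold = (0.24/0.09)^(1/0.76) ≈ 3.6348.
y_gold = 3.6348^0.24 ≈ 1.3631.

(a) k_gold ≈ 3.635; (b) y_gold ≈ 1.363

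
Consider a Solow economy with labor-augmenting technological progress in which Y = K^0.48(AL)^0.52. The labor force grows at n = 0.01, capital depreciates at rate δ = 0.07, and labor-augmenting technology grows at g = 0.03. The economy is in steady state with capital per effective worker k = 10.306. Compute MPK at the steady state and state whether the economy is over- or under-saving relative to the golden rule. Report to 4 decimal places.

The effective depreciation rate is n + g + δ = 0.01 + 0.03 + 0.07 = 0.11.
MPK = 0.48·k^(0.48−1) = 0.48·10.306^(-0.52) ≈ 0.1427.
MPK > 0.11, so the economy is dynamically efficient (under-saving).

under-saving; MPK ≈ 0.1427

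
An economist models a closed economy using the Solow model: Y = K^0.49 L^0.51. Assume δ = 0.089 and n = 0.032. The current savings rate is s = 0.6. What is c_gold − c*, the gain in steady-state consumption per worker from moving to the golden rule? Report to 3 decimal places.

Δc ≈ 0.092

n + δ = 0.032 + 0.089 = 0.121.
Current steady state (s = 0.6): k* = (0.6/0.121)^(1/0.51) ≈ 23.0921, y* = 23.0921^0.49 ≈ 4.6569, c* = (1−0.6)·4.6569 ≈ 1.8628.
Setting f'(k) = n+δ gives 0.49·k^(0.49−1) = 0.121, hence k_gold = (0.49/0.121)^(1/0.51) ≈ 15.5239.
y_gold = 15.5239^0.49 ≈ 3.8335, c_gold = y_gold − 0.121·k_gold ≈ 1.9551.
Gain: Δc = 1.9551 − 1.8628 ≈ 0.0923.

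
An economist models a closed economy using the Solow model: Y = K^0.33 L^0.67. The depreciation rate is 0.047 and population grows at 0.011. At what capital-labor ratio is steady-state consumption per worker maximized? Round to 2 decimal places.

The effective depreciation rate is n + δ = 0.011 + 0.047 = 0.058.
Golden rule sets MPK = n+δ: 0.33·k^(0.33−1) = 0.058, so k_gold = (0.33/0.058)^(1/0.67) ≈ 13.3966.

k_gold ≈ 13.40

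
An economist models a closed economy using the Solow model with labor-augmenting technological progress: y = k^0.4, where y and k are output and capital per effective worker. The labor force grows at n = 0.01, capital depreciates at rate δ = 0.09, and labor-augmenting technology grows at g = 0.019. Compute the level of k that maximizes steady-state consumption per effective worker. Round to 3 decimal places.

k_gold ≈ 7.543

n + g + δ = 0.01 + 0.019 + 0.09 = 0.119.
Setting f'(k) = n+g+δ gives 0.4·k^(0.4−1) = 0.119, hence k_gold = (0.4/0.119)^(1/0.6) ≈ 7.5426.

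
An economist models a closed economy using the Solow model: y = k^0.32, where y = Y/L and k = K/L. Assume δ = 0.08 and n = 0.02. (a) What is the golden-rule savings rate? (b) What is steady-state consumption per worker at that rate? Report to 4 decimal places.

(a) s_gold = 0.3200; (b) c_gold ≈ 1.1755

Break-even investment rate: n + δ = 0.02 + 0.08 = 0.1.
For Cobb-Douglas, s_gold equals capital's share: s_gold = 0.32.
Maximizing c = f(k) − (n+δ)·k gives f'(k) = n+δ, i.e. 0.32·k^(0.32−1) = 0.1, so k_gold = (0.32/0.1)^(1/0.68) ≈ 5.5318.
y_gold = 5.5318^0.32 ≈ 1.7287; c_gold = (1−0.32)·y_gold ≈ 1.1755.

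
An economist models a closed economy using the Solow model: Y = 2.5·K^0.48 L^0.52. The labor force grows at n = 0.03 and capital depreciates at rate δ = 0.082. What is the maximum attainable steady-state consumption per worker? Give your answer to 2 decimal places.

c_gold ≈ 11.61

The effective depreciation rate is n + δ = 0.03 + 0.082 = 0.112.
Maximizing c = f(k) − (n+δ)·k gives f'(k) = n+δ, i.e. 0.48·2.5·k^(0.48−1) = 0.112, so k_gold = (0.48·2.5/0.112)^(1/0.52) ≈ 95.6530.
y_gold = 2.5·95.6530^0.48 ≈ 22.3190.
c_gold = y_gold − (n+δ)·k_gold = 22.3190 − 0.112·95.6530 ≈ 11.6059.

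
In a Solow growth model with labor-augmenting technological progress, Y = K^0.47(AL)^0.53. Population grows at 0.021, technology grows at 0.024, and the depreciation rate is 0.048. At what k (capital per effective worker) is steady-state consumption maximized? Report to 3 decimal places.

k_gold ≈ 21.261

n + g + δ = 0.021 + 0.024 + 0.048 = 0.093.
Golden rule sets MPK = n+g+δ: 0.47·k^(0.47−1) = 0.093, so k_gold = (0.47/0.093)^(1/0.53) ≈ 21.2606.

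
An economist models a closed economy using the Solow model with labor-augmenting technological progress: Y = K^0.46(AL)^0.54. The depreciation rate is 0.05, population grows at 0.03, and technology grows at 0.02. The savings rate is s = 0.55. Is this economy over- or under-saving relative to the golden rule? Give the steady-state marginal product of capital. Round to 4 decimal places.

over-saving; MPK ≈ 0.0836

The effective depreciation rate is n + g + δ = 0.03 + 0.02 + 0.05 = 0.1.
Steady-state k*: s·k^0.46 = 0.1·k gives k* = (0.55/0.1)^(1/0.54) ≈ 23.4986.
MPK = 0.46·23.4986^(-0.54) ≈ 0.0836.
MPK < n+g+δ = 0.1, so the economy is dynamically inefficient (over-saving).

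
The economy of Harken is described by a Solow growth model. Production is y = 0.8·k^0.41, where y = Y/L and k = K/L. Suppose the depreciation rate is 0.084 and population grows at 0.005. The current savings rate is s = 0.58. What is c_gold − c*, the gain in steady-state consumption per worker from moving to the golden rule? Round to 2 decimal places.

Δc ≈ 0.11

n + δ = 0.005 + 0.084 = 0.089.
Current steady state (s = 0.58): k* = (0.58·0.8/0.089)^(1/0.59) ≈ 16.4237, y* = 0.8·16.4237^0.41 ≈ 2.5202, c* = (1−0.58)·2.5202 ≈ 1.0585.
Maximizing c = f(k) − (n+δ)·k gives f'(k) = n+δ, i.e. 0.41·0.8·k^(0.41−1) = 0.089, so k_gold = (0.41·0.8/0.089)^(1/0.59) ≈ 9.1231.
y_gold = 0.8·9.1231^0.41 ≈ 1.9804, c_gold = y_gold − 0.089·k_gold ≈ 1.1684.
Gain: Δc = 1.1684 − 1.0585 ≈ 0.1099.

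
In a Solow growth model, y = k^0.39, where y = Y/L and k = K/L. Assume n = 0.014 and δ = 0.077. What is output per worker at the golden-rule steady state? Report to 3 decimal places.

n + δ = 0.014 + 0.077 = 0.091.
At the golden rule the marginal product of capital equals n+δ: 0.39·k^(0.39−1) = 0.091. Solving, k_gold = (0.39/0.091)^(1/0.61) ≈ 10.8668.
Output: y_gold = k_gold^0.39 = 10.8668^0.39 ≈ 2.5356.

y_gold ≈ 2.536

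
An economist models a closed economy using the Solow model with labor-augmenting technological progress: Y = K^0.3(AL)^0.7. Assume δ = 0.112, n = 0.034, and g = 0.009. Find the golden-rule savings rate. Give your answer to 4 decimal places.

Capital per effective worker breaks even when investment replaces (n + g + δ)·k; here n + g + δ = 0.155.
At the golden rule MPK = n+g+δ, and in any Cobb-Douglas steady state s = (n+g+δ)·k/y = MPK·k/y = capital's share 0.3.

s_gold = 0.3000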